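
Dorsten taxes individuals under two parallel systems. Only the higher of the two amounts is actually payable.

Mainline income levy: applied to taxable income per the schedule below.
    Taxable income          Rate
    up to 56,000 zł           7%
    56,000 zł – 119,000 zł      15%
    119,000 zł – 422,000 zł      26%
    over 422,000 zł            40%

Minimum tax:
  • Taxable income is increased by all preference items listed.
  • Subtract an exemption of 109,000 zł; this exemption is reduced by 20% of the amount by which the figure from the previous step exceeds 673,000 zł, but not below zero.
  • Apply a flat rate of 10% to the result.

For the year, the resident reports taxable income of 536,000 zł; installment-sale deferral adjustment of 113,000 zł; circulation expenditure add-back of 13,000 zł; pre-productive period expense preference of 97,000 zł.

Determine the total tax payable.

Minimum tax:
  Adjusted income: 536,000 zł + 113,000 zł + 13,000 zł + 97,000 zł = 759,000 zł
  Exemption: 109,000 zł − 20% × (759,000 zł − 673,000 zł) = 109,000 zł − 17,200 zł = 91,800 zł
  Base: 759,000 zł − 91,800 zł = 667,200 zł
  667,200 zł × 10% = 66,720 zł

Mainline income levy:
  56,000 zł × 7% = 3,920 zł
  63,000 zł × 15% = 9,450 zł
  303,000 zł × 26% = 78,780 zł
  114,000 zł × 40% = 45,600 zł
  → 137,750 zł

137,750 zł > 66,720 zł, so the mainline income levy governs.

137,750 zł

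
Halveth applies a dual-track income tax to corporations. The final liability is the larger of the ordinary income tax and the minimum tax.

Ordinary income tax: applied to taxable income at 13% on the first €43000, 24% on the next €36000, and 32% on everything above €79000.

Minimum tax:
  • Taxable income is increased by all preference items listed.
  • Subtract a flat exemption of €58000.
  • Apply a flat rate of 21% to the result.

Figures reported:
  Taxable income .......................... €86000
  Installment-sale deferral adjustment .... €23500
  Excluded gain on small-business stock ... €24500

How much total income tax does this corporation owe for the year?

€16470

Minimum tax:
  Adjusted income: €86000 + €23500 + €24500 = €134000
  Less exemption €58000 → base €76000
  €76000 × 21% = €15960

Ordinary income tax:
  €43000 × 13% = €5590
  €36000 × 24% = €8640
  €7000 × 32% = €2240
  → €16470

€16470 > €15960, so the ordinary income tax governs.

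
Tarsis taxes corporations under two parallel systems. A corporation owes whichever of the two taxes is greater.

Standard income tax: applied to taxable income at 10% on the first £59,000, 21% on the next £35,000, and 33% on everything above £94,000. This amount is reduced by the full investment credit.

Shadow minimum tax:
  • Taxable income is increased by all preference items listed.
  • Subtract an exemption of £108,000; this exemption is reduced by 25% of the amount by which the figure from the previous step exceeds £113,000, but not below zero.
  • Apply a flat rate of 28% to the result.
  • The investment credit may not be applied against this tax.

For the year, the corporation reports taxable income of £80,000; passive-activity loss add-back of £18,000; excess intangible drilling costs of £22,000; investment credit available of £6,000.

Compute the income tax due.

£4,310

Standard income tax:
  £59,000 × 10% = £5,900
  £21,000 × 21% = £4,410
  → £10,310
  Less investment credit £6,000 → £4,310

Shadow minimum tax:
  Adjusted income: £80,000 + £18,000 + £22,000 = £120,000
  Exemption: £108,000 − 25% × (£120,000 − £113,000) = £108,000 − £1,750 = £106,250
  Base: £120,000 − £106,250 = £13,750
  £13,750 × 28% = £3,850

£4,310 > £3,850, so the standard income tax governs.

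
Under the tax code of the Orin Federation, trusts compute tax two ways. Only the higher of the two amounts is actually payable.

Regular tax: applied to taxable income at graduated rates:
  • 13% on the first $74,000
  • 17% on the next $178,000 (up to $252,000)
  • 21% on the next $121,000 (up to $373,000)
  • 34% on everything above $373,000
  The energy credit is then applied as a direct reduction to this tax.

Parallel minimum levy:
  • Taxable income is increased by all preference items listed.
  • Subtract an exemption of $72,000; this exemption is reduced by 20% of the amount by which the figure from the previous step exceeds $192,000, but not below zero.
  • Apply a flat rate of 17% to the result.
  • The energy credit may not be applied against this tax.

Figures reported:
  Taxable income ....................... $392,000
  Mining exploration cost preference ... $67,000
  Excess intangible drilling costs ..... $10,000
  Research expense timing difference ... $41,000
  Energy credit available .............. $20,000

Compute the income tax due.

$85,272

Regular tax:
  $74,000 × 13% = $9,620
  $178,000 × 17% = $30,260
  $121,000 × 21% = $25,410
  $19,000 × 34% = $6,460
  → $71,750
  Less energy credit $20,000 → $51,750

Parallel minimum levy:
  Adjusted income: $392,000 + $67,000 + $10,000 + $41,000 = $510,000
  Exemption: $72,000 − 20% × ($510,000 − $192,000) = $72,000 − $63,600 = $8,400
  Base: $510,000 − $8,400 = $501,600
  $501,600 × 17% = $85,272

$85,272 > $51,750, so the parallel minimum levy is the binding amount.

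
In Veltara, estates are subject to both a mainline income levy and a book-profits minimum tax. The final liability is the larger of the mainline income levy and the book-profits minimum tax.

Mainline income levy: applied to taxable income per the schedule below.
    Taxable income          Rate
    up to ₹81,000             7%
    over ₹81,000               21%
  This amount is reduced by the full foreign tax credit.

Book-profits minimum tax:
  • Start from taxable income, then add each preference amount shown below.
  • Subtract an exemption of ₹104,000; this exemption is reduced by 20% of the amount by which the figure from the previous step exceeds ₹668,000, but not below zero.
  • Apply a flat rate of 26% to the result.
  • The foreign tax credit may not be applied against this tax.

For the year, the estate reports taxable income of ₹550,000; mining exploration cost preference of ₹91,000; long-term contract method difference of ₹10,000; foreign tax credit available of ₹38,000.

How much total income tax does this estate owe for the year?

Mainline income levy:
  ₹81,000 × 7% = ₹5,670
  ₹469,000 × 21% = ₹98,490
  → ₹104,160
  Less foreign tax credit ₹38,000 → ₹66,160

Book-profits minimum tax:
  Adjusted income: ₹550,000 + ₹91,000 + ₹10,000 = ₹651,000
  Exemption: ₹651,000 ≤ ₹668,000, so full ₹104,000 applies
  Base: ₹651,000 − ₹104,000 = ₹547,000
  ₹547,000 × 26% = ₹142,220

₹142,220 > ₹66,160, so the book-profits minimum tax is the binding amount.

₹142,220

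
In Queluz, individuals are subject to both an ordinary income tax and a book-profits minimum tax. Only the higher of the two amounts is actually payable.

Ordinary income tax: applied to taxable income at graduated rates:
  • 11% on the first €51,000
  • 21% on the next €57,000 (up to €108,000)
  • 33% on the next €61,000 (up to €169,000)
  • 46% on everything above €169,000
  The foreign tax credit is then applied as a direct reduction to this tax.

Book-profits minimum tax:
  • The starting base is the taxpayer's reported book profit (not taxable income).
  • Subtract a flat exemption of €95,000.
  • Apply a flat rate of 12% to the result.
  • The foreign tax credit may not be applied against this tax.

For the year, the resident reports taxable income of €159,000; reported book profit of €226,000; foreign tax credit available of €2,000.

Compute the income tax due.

€32,410

Ordinary income tax:
  €51,000 × 11% = €5,610
  €57,000 × 21% = €11,970
  €51,000 × 33% = €16,830
  → €34,410
  Less foreign tax credit €2,000 → €32,410

Book-profits minimum tax:
  Base (reported book profit): €226,000
  Less exemption €95,000 → base €131,000
  €131,000 × 12% = €15,720

€32,410 > €15,720, so the ordinary income tax governs.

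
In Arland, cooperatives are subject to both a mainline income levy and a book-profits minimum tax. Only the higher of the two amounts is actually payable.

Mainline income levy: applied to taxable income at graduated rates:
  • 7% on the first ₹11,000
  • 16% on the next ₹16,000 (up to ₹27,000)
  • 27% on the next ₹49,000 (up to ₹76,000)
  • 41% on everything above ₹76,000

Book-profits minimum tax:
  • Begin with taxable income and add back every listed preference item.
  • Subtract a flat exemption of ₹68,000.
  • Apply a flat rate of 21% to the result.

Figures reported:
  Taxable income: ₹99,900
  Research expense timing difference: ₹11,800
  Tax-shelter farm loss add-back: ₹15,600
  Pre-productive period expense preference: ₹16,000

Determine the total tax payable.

Book-profits minimum tax:
  Adjusted income: ₹99,900 + ₹11,800 + ₹15,600 + ₹16,000 = ₹143,300
  Less exemption ₹68,000 → base ₹75,300
  ₹75,300 × 21% = ₹15,813

Mainline income levy:
  ₹11,000 × 7% = ₹770
  ₹16,000 × 16% = ₹2,560
  ₹49,000 × 27% = ₹13,230
  ₹23,900 × 41% = ₹9,799
  → ₹26,359

₹26,359 > ₹15,813, so the mainline income levy governs.

₹26,359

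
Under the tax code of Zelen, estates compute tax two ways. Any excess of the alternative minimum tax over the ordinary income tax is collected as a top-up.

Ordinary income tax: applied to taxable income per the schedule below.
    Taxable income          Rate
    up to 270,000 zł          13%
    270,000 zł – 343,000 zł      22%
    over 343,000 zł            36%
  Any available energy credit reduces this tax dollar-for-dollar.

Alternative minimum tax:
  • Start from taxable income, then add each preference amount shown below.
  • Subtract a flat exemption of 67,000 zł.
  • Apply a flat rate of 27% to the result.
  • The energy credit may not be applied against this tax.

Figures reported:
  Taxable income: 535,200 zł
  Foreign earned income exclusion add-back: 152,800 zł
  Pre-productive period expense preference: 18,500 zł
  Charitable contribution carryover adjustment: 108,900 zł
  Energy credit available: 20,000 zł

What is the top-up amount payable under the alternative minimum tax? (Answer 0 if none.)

101,716 zł

Alternative minimum tax:
  Adjusted income: 535,200 zł + 152,800 zł + 18,500 zł + 108,900 zł = 815,400 zł
  Less exemption 67,000 zł → base 748,400 zł
  748,400 zł × 27% = 202,068 zł

Ordinary income tax:
  270,000 zł × 13% = 35,100 zł
  73,000 zł × 22% = 16,060 zł
  192,200 zł × 36% = 69,192 zł
  → 120,352 zł
  Less energy credit 20,000 zł → 100,352 zł

Excess of alternative minimum tax over ordinary income tax: 202,068 zł − 100,352 zł = 101,716 zł.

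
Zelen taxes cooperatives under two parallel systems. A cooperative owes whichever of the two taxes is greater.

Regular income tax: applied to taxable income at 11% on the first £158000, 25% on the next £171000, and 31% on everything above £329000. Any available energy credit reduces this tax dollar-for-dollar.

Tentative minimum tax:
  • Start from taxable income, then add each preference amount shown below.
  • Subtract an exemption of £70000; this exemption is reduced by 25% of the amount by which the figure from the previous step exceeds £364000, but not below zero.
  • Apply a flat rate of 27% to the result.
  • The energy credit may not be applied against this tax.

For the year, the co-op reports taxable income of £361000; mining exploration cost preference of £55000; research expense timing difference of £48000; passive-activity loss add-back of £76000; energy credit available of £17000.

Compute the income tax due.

£138780

Tentative minimum tax:
  Adjusted income: £361000 + £55000 + £48000 + £76000 = £540000
  Exemption: £70000 − 25% × (£540000 − £364000) = £70000 − £44000 = £26000
  Base: £540000 − £26000 = £514000
  £514000 × 27% = £138780

Regular income tax:
  £158000 × 11% = £17380
  £171000 × 25% = £42750
  £32000 × 31% = £9920
  → £70050
  Less energy credit £17000 → £53050

£138780 > £53050, so the tentative minimum tax is the binding amount.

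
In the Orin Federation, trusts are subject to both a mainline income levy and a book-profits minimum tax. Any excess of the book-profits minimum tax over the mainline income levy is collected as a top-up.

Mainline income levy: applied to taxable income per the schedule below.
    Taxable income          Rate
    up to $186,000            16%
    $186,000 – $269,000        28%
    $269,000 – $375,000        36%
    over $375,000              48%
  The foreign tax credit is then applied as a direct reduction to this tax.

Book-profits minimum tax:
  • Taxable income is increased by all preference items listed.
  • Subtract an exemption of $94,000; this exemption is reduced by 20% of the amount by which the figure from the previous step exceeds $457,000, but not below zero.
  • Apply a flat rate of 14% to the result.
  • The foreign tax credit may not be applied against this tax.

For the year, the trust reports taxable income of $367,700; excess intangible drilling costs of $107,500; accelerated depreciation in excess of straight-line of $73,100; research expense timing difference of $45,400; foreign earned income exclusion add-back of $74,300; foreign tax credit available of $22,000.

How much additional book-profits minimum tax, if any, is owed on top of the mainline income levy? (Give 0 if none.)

$19,736

Mainline income levy:
  $186,000 × 16% = $29,760
  $83,000 × 28% = $23,240
  $98,700 × 36% = $35,532
  → $88,532
  Less foreign tax credit $22,000 → $66,532

Book-profits minimum tax:
  Adjusted income: $367,700 + $107,500 + $73,100 + $45,400 + $74,300 = $668,000
  Exemption: $94,000 − 20% × ($668,000 − $457,000) = $94,000 − $42,200 = $51,800
  Base: $668,000 − $51,800 = $616,200
  $616,200 × 14% = $86,268

Excess of book-profits minimum tax over mainline income levy: $86,268 − $66,532 = $19,736.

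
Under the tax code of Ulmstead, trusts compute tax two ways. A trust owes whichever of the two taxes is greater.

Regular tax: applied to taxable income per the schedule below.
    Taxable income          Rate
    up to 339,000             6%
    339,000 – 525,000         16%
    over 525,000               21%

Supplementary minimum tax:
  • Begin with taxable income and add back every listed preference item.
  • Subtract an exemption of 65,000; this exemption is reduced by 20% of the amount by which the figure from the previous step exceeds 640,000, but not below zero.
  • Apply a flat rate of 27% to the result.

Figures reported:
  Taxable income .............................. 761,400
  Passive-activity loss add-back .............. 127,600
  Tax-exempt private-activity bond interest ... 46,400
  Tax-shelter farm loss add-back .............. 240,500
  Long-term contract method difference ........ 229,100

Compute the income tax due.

Supplementary minimum tax:
  Adjusted income: 761,400 + 127,600 + 46,400 + 240,500 + 229,100 = 1,405,000
  Exemption: 20% × (1,405,000 − 640,000) = 153,000 ≥ 65,000, so the exemption is fully phased out
  Base: 1,405,000 − 0 = 1,405,000
  1,405,000 × 27% = 379,350

Regular tax:
  339,000 × 6% = 20,340
  186,000 × 16% = 29,760
  236,400 × 21% = 49,644
  → 99,744

379,350 > 99,744, so the supplementary minimum tax is the binding amount.

379,350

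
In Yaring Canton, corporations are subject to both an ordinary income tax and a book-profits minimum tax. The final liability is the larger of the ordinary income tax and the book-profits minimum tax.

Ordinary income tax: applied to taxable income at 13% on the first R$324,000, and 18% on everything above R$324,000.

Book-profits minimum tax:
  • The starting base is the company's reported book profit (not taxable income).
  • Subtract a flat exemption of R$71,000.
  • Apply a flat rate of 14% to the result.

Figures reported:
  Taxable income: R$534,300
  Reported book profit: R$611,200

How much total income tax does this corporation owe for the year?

Book-profits minimum tax:
  Base (reported book profit): R$611,200
  Less exemption R$71,000 → base R$540,200
  R$540,200 × 14% = R$75,628

Ordinary income tax:
  R$324,000 × 13% = R$42,120
  R$210,300 × 18% = R$37,854
  → R$79,974

R$79,974 > R$75,628, so the ordinary income tax governs.

R$79,974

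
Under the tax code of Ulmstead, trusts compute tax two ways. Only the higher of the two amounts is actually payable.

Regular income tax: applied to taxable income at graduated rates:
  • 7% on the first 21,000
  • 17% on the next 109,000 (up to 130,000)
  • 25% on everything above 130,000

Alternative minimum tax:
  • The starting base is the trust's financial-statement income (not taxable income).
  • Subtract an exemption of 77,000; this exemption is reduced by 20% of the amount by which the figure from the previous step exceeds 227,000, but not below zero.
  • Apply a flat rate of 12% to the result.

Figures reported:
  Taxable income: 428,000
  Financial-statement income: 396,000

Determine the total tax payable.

Regular income tax:
  21,000 × 7% = 1,470
  109,000 × 17% = 18,530
  298,000 × 25% = 74,500
  → 94,500

Alternative minimum tax:
  Base (financial-statement income): 396,000
  Exemption: 77,000 − 20% × (396,000 − 227,000) = 77,000 − 33,800 = 43,200
  Base: 396,000 − 43,200 = 352,800
  352,800 × 12% = 42,336

94,500 > 42,336, so the regular income tax governs.

94,500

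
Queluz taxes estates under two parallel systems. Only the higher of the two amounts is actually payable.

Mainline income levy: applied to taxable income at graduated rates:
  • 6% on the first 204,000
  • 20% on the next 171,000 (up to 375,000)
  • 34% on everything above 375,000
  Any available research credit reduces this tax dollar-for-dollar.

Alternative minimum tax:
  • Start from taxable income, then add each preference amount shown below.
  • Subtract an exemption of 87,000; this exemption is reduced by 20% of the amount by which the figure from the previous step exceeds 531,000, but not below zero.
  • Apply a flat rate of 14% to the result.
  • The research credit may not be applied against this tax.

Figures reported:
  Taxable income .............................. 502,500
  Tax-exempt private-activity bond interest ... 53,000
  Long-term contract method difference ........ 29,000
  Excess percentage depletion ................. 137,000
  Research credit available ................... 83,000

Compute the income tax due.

Alternative minimum tax:
  Adjusted income: 502,500 + 53,000 + 29,000 + 137,000 = 721,500
  Exemption: 87,000 − 20% × (721,500 − 531,000) = 87,000 − 38,100 = 48,900
  Base: 721,500 − 48,900 = 672,600
  672,600 × 14% = 94,164

Mainline income levy:
  204,000 × 6% = 12,240
  171,000 × 20% = 34,200
  127,500 × 34% = 43,350
  → 89,790
  Less research credit 83,000 → 6,790

94,164 > 6,790, so the alternative minimum tax is the binding amount.

94,164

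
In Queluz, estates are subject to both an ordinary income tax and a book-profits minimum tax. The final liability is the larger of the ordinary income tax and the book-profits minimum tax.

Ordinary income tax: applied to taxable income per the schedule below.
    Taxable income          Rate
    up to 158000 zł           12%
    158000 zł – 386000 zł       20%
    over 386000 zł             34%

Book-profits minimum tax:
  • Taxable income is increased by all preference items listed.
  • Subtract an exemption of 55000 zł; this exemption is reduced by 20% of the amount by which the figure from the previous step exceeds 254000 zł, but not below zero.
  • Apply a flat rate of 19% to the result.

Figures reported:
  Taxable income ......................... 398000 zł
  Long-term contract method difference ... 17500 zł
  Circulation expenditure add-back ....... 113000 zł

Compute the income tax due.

Ordinary income tax:
  158000 zł × 12% = 18960 zł
  228000 zł × 20% = 45600 zł
  12000 zł × 34% = 4080 zł
  → 68640 zł

Book-profits minimum tax:
  Adjusted income: 398000 zł + 17500 zł + 113000 zł = 528500 zł
  Exemption: 55000 zł − 20% × (528500 zł − 254000 zł) = 55000 zł − 54900 zł = 100 zł
  Base: 528500 zł − 100 zł = 528400 zł
  528400 zł × 19% = 100396 zł

100396 zł > 68640 zł, so the book-profits minimum tax is the binding amount.

100396 zł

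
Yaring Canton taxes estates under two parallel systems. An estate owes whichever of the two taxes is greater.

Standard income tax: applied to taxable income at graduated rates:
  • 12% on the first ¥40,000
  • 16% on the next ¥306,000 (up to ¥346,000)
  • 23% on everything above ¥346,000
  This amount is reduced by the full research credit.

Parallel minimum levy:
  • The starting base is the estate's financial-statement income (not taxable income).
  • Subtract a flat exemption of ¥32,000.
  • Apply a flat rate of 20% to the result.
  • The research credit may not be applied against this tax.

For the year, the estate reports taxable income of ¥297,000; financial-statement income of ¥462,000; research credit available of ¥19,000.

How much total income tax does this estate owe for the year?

¥86,000

Standard income tax:
  ¥40,000 × 12% = ¥4,800
  ¥257,000 × 16% = ¥41,120
  → ¥45,920
  Less research credit ¥19,000 → ¥26,920

Parallel minimum levy:
  Base (financial-statement income): ¥462,000
  Less exemption ¥32,000 → base ¥430,000
  ¥430,000 × 20% = ¥86,000

¥86,000 > ¥26,920, so the parallel minimum levy is the binding amount.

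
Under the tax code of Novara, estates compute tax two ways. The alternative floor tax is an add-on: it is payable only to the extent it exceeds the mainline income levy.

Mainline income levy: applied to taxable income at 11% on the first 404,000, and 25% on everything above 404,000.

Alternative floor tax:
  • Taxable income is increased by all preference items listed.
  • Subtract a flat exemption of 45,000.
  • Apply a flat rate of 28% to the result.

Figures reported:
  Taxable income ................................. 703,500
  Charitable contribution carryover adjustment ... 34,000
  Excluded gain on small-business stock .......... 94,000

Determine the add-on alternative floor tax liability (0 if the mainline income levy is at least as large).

Mainline income levy:
  404,000 × 11% = 44,440
  299,500 × 25% = 74,875
  → 119,315

Alternative floor tax:
  Adjusted income: 703,500 + 34,000 + 94,000 = 831,500
  Less exemption 45,000 → base 786,500
  786,500 × 28% = 220,220

Excess of alternative floor tax over mainline income levy: 220,220 − 119,315 = 100,905.

100,905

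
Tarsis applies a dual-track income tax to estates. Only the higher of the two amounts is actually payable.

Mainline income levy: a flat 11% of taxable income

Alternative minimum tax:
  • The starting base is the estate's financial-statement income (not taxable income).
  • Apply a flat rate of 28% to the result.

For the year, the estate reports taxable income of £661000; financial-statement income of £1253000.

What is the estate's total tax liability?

£350840

Mainline income levy:
  £661000 × 11% = £72710

Alternative minimum tax:
  Base (financial-statement income): £1253000
  £1253000 × 28% = £350840

£350840 > £72710, so the alternative minimum tax is the binding amount.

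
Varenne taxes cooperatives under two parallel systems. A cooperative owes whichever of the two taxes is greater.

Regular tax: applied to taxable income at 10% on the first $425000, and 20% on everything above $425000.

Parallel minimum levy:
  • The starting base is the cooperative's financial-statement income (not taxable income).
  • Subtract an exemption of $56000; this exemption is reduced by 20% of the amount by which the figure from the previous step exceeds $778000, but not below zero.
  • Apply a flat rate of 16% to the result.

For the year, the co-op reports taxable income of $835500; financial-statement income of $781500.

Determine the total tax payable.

Parallel minimum levy:
  Base (financial-statement income): $781500
  Exemption: $56000 − 20% × ($781500 − $778000) = $56000 − $700 = $55300
  Base: $781500 − $55300 = $726200
  $726200 × 16% = $116192

Regular tax:
  $425000 × 10% = $42500
  $410500 × 20% = $82100
  → $124600

$124600 > $116192, so the regular tax governs.

$124600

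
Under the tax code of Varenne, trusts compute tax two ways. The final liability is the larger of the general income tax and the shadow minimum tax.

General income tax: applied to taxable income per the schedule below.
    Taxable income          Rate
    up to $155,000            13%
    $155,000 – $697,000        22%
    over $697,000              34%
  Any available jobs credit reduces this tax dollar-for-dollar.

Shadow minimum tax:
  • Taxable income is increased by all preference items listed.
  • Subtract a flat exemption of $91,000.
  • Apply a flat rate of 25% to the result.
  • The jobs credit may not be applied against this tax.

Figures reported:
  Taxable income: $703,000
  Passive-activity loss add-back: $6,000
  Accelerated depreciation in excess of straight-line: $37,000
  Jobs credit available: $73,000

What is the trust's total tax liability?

$163,750

Shadow minimum tax:
  Adjusted income: $703,000 + $6,000 + $37,000 = $746,000
  Less exemption $91,000 → base $655,000
  $655,000 × 25% = $163,750

General income tax:
  $155,000 × 13% = $20,150
  $542,000 × 22% = $119,240
  $6,000 × 34% = $2,040
  → $141,430
  Less jobs credit $73,000 → $68,430

$163,750 > $68,430, so the shadow minimum tax is the binding amount.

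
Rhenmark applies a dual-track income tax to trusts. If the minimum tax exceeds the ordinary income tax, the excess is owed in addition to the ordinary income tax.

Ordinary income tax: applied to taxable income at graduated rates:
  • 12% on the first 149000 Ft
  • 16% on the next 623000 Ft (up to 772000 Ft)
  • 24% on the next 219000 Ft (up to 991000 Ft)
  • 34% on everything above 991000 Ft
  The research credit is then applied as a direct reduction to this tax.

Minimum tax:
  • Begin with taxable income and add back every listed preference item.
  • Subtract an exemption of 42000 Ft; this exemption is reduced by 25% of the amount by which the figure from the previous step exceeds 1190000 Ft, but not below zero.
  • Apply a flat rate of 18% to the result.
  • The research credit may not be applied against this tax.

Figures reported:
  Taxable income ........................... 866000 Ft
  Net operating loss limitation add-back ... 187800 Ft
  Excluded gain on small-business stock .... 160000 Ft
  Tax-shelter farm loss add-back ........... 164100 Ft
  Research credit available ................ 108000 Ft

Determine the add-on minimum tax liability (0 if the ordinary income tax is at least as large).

215902 Ft

Minimum tax:
  Adjusted income: 866000 Ft + 187800 Ft + 160000 Ft + 164100 Ft = 1377900 Ft
  Exemption: 25% × (1377900 Ft − 1190000 Ft) = 46975 Ft ≥ 42000 Ft, so the exemption is fully phased out
  Base: 1377900 Ft − 0 Ft = 1377900 Ft
  1377900 Ft × 18% = 248022 Ft

Ordinary income tax:
  149000 Ft × 12% = 17880 Ft
  623000 Ft × 16% = 99680 Ft
  94000 Ft × 24% = 22560 Ft
  → 140120 Ft
  Less research credit 108000 Ft → 32120 Ft

Excess of minimum tax over ordinary income tax: 248022 Ft − 32120 Ft = 215902 Ft.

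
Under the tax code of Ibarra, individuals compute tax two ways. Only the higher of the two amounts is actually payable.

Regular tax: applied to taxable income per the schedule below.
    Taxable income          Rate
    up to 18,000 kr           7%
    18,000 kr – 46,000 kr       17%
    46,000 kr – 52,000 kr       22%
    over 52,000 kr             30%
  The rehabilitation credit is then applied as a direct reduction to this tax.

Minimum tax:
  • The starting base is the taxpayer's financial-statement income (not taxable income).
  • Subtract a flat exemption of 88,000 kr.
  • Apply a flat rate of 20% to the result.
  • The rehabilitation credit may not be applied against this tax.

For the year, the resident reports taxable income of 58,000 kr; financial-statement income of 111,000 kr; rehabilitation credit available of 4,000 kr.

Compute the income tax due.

Regular tax:
  18,000 kr × 7% = 1,260 kr
  28,000 kr × 17% = 4,760 kr
  6,000 kr × 22% = 1,320 kr
  6,000 kr × 30% = 1,800 kr
  → 9,140 kr
  Less rehabilitation credit 4,000 kr → 5,140 kr

Minimum tax:
  Base (financial-statement income): 111,000 kr
  Less exemption 88,000 kr → base 23,000 kr
  23,000 kr × 20% = 4,600 kr

5,140 kr > 4,600 kr, so the regular tax governs.

5,140 kr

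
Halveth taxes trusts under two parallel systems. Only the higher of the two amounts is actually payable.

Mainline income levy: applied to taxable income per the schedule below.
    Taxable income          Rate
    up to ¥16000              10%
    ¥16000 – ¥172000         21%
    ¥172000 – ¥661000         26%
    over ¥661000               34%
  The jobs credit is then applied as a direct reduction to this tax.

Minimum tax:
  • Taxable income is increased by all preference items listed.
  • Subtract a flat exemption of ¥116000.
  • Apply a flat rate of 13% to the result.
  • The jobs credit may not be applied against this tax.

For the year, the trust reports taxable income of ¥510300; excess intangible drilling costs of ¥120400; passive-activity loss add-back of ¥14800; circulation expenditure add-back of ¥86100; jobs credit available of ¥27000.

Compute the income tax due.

Mainline income levy:
  ¥16000 × 10% = ¥1600
  ¥156000 × 21% = ¥32760
  ¥338300 × 26% = ¥87958
  → ¥122318
  Less jobs credit ¥27000 → ¥95318

Minimum tax:
  Adjusted income: ¥510300 + ¥120400 + ¥14800 + ¥86100 = ¥731600
  Less exemption ¥116000 → base ¥615600
  ¥615600 × 13% = ¥80028

¥95318 > ¥80028, so the mainline income levy governs.

¥95318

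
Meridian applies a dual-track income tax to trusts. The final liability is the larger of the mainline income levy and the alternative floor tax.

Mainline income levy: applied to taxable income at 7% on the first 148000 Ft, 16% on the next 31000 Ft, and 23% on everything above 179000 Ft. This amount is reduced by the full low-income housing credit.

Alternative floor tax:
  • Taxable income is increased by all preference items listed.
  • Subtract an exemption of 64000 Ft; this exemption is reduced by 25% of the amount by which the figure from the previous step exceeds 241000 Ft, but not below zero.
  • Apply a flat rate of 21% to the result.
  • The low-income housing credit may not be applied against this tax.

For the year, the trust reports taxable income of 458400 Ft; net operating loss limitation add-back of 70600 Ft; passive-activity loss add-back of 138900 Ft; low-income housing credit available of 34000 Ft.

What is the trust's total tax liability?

Alternative floor tax:
  Adjusted income: 458400 Ft + 70600 Ft + 138900 Ft = 667900 Ft
  Exemption: 25% × (667900 Ft − 241000 Ft) = 106725 Ft ≥ 64000 Ft, so the exemption is fully phased out
  Base: 667900 Ft − 0 Ft = 667900 Ft
  667900 Ft × 21% = 140259 Ft

Mainline income levy:
  148000 Ft × 7% = 10360 Ft
  31000 Ft × 16% = 4960 Ft
  279400 Ft × 23% = 64262 Ft
  → 79582 Ft
  Less low-income housing credit 34000 Ft → 45582 Ft

140259 Ft > 45582 Ft, so the alternative floor tax is the binding amount.

140259 Ft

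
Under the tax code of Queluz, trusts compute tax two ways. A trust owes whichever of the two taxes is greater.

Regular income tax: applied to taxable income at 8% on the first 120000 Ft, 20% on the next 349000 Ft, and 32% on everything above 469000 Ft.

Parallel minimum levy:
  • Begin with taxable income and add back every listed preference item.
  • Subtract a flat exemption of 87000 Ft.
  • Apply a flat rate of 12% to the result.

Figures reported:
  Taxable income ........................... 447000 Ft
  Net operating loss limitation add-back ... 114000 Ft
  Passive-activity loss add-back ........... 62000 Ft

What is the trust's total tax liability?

Parallel minimum levy:
  Adjusted income: 447000 Ft + 114000 Ft + 62000 Ft = 623000 Ft
  Less exemption 87000 Ft → base 536000 Ft
  536000 Ft × 12% = 64320 Ft

Regular income tax:
  120000 Ft × 8% = 9600 Ft
  327000 Ft × 20% = 65400 Ft
  → 75000 Ft

75000 Ft > 64320 Ft, so the regular income tax governs.

75000 Ft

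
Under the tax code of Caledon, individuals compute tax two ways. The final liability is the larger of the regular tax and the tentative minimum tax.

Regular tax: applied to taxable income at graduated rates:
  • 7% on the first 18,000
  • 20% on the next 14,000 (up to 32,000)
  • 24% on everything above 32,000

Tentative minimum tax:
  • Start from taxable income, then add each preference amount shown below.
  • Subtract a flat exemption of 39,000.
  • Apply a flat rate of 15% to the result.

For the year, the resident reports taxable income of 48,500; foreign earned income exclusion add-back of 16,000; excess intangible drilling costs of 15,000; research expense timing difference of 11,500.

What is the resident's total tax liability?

Tentative minimum tax:
  Adjusted income: 48,500 + 16,000 + 15,000 + 11,500 = 91,000
  Less exemption 39,000 → base 52,000
  52,000 × 15% = 7,800

Regular tax:
  18,000 × 7% = 1,260
  14,000 × 20% = 2,800
  16,500 × 24% = 3,960
  → 8,020

8,020 > 7,800, so the regular tax governs.

8,020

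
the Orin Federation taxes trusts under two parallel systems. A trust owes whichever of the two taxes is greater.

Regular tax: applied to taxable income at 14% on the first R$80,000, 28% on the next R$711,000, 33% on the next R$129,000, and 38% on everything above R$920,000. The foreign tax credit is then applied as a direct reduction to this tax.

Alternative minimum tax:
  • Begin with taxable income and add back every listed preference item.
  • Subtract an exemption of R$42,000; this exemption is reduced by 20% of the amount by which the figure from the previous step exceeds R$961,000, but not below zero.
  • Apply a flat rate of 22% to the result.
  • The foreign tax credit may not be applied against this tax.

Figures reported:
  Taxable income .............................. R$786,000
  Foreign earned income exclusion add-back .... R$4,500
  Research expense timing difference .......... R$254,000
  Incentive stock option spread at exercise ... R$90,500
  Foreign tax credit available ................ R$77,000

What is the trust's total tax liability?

R$248,116

Alternative minimum tax:
  Adjusted income: R$786,000 + R$4,500 + R$254,000 + R$90,500 = R$1,135,000
  Exemption: R$42,000 − 20% × (R$1,135,000 − R$961,000) = R$42,000 − R$34,800 = R$7,200
  Base: R$1,135,000 − R$7,200 = R$1,127,800
  R$1,127,800 × 22% = R$248,116

Regular tax:
  R$80,000 × 14% = R$11,200
  R$706,000 × 28% = R$197,680
  → R$208,880
  Less foreign tax credit R$77,000 → R$131,880

R$248,116 > R$131,880, so the alternative minimum tax is the binding amount.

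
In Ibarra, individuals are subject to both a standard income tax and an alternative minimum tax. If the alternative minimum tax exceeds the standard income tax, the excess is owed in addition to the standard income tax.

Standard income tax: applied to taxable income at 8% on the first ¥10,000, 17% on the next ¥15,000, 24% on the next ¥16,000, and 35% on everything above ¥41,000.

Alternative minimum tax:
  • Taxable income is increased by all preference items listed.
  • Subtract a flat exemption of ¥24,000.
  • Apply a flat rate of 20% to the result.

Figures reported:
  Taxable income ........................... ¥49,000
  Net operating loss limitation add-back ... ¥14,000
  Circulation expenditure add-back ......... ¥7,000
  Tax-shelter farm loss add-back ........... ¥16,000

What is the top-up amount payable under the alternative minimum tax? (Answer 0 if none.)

¥2,410

Alternative minimum tax:
  Adjusted income: ¥49,000 + ¥14,000 + ¥7,000 + ¥16,000 = ¥86,000
  Less exemption ¥24,000 → base ¥62,000
  ¥62,000 × 20% = ¥12,400

Standard income tax:
  ¥10,000 × 8% = ¥800
  ¥15,000 × 17% = ¥2,550
  ¥16,000 × 24% = ¥3,840
  ¥8,000 × 35% = ¥2,800
  → ¥9,990

Excess of alternative minimum tax over standard income tax: ¥12,400 − ¥9,990 = ¥2,410.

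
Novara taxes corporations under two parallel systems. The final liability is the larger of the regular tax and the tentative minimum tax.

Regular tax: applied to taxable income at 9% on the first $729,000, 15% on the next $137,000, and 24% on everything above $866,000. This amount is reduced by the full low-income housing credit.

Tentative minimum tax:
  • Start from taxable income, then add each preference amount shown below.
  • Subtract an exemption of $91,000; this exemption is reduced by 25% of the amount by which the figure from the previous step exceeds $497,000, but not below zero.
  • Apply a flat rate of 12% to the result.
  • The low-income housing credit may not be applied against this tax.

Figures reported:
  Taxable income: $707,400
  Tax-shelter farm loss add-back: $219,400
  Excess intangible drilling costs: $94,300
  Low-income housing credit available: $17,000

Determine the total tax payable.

$122,532

Regular tax:
  $707,400 × 9% = $63,666
  Less low-income housing credit $17,000 → $46,666

Tentative minimum tax:
  Adjusted income: $707,400 + $219,400 + $94,300 = $1,021,100
  Exemption: 25% × ($1,021,100 − $497,000) = $131,025 ≥ $91,000, so the exemption is fully phased out
  Base: $1,021,100 − $0 = $1,021,100
  $1,021,100 × 12% = $122,532

$122,532 > $46,666, so the tentative minimum tax is the binding amount.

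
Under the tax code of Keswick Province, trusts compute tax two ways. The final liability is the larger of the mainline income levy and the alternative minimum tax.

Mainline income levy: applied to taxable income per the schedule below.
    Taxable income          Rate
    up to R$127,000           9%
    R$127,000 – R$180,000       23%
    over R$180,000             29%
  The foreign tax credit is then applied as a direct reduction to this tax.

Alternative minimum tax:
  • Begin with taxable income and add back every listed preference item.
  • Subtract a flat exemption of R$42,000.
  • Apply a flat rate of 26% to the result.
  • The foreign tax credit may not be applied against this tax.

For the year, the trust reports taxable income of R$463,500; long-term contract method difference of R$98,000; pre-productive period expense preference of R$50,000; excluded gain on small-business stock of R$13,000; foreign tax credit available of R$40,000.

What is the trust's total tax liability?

Alternative minimum tax:
  Adjusted income: R$463,500 + R$98,000 + R$50,000 + R$13,000 = R$624,500
  Less exemption R$42,000 → base R$582,500
  R$582,500 × 26% = R$151,450

Mainline income levy:
  R$127,000 × 9% = R$11,430
  R$53,000 × 23% = R$12,190
  R$283,500 × 29% = R$82,215
  → R$105,835
  Less foreign tax credit R$40,000 → R$65,835

R$151,450 > R$65,835, so the alternative minimum tax is the binding amount.

R$151,450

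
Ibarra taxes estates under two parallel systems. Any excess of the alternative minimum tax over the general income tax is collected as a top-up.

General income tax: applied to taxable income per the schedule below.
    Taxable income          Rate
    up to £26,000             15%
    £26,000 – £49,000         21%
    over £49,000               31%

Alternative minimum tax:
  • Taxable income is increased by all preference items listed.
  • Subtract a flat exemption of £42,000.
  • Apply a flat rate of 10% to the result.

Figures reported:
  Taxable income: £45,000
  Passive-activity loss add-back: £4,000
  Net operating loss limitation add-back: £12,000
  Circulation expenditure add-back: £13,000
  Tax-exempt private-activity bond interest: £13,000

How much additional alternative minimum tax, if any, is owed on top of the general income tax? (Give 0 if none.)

General income tax:
  £26,000 × 15% = £3,900
  £19,000 × 21% = £3,990
  → £7,890

Alternative minimum tax:
  Adjusted income: £45,000 + £4,000 + £12,000 + £13,000 + £13,000 = £87,000
  Less exemption £42,000 → base £45,000
  £45,000 × 10% = £4,500

£4,500 ≤ £7,890, so no add-on is due.

£0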